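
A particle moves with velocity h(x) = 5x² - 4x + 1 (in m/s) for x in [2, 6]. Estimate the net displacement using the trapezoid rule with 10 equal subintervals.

287.2

Δx = (6 − 2)/10 = 0.4.
h(2) = 13, h(2.4) = 20.2, h(2.8) = 29, h(3.2) = 39.4, h(3.6) = 51.4, h(4) = 65, h(4.4) = 80.2, h(4.8) = 97, h(5.2) = 115.4, h(5.6) = 135.4, h(6) = 157.
T_10 = (Δx/2)·[h(x_0) + 2h(x_1) + ... + 2h(x_{9}) + h(x_10)].
Sum = 287.2.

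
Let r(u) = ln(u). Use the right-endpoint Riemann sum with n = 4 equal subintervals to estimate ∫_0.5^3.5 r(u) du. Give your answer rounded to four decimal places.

2.3855

Δu = (3.5 − 0.5)/4 = 0.75.
Right endpoints: 1.25, 2, 2.75, 3.5.
r(1.25) ≈ 0.2231, r(2) ≈ 0.6931, r(2.75) ≈ 1.0116, r(3.5) ≈ 1.2528.
Sum = Δu · [r(1.25) + r(2) + r(2.75) + r(3.5)].
Sum ≈ 2.3855.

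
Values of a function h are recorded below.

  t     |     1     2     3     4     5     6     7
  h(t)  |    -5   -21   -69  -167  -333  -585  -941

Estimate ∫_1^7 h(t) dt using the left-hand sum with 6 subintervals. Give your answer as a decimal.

-1180

Δt = 1.
Sum = 1·[(-5) + (-21) + (-69) + (-167) + (-333) + (-585)] = -1180.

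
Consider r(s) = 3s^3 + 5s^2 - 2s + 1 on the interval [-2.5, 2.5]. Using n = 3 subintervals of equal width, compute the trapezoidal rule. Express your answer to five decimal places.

Δs = (2.5 − (-2.5))/3 = 5/3.
r(-2.5) = -9.625, r(-5/6) = 317/72, r(5/6) = 109/24, r(2.5) = 74.125.
T_3 = (Δs/2)·[r(s_0) + 2r(s_1) + 2r(s_2) + r(s_3)].
Sum ≈ 68.65741.

68.65741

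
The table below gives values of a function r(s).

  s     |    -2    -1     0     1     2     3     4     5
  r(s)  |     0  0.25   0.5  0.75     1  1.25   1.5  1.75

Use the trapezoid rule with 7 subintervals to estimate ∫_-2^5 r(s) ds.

6.125

Δs = 1.
T_7 = (1/2)·[0 + 2·0.25 + 2·0.5 + 2·0.75 + 2·1 + 2·1.25 + 2·1.5 + 1.75] = 6.125.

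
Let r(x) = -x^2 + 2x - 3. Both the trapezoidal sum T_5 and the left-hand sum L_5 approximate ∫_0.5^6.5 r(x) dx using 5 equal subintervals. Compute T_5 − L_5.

T_5 = -68.94.
L_5 = -50.94.
T_5 − L_5 = -18.

-18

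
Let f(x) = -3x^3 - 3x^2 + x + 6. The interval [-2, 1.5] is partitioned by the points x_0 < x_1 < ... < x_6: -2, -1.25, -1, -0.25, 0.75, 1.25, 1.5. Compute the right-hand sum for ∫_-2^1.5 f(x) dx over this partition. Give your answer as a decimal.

9.703125

Subinterval widths: 0.75, 0.25, 0.75, 1, 0.5, 0.25.
Right endpoints: -1.25, -1, -0.25, 0.75, 1.25, 1.5.
f(-1.25) = 5.921875, f(-1) = 5, f(-0.25) = 5.609375, f(0.75) = 3.796875, f(1.25) = -3.296875, f(1.5) = -9.375.
Sum = Σ Δx_i · f(x_i).
Sum = 9.703125.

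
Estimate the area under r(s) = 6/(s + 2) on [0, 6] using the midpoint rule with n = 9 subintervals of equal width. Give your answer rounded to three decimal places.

8.292

Δs = (6 − 0)/9 = 2/3.
Midpoints: 1/3, 1, 5/3, 7/3, 3, 11/3, 13/3, 5, 17/3.
r(1/3) = 18/7, r(1) = 2, r(5/3) = 18/11, r(7/3) = 18/13, r(3) = 1.2, r(11/3) = 18/17, r(13/3) = 18/19, r(5) = 6/7, r(17/3) = 18/23.
Sum = Δs · [r(1/3) + r(1) + r(5/3) + ...].
Sum ≈ 8.292.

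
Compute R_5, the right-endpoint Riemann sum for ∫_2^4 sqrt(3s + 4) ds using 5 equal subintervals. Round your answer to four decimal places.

7.3612

Δs = (4 − 2)/5 = 0.4.
Right endpoints: 2.4, 2.8, 3.2, 3.6, 4.
f(2.4) ≈ 3.3466, f(2.8) ≈ 3.5214, f(3.2) ≈ 3.6878, f(3.6) ≈ 3.8471, f(4) ≈ 4.0000.
Sum = Δs · [f(2.4) + f(2.8) + f(3.2) + f(3.6) + f(4)].
Sum ≈ 7.3612.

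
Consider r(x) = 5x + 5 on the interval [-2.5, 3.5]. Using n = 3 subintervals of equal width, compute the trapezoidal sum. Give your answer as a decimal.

Δx = (3.5 − (-2.5))/3 = 2.
r(-2.5) = -7.5, r(-0.5) = 2.5, r(1.5) = 12.5, r(3.5) = 22.5.
T_3 = (Δx/2)·[r(x_0) + 2r(x_1) + 2r(x_2) + r(x_3)].
Sum = 45.

45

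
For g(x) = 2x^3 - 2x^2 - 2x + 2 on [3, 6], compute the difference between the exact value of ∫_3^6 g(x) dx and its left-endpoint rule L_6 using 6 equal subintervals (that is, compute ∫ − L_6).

Exact integral: ∫_3^6 g(x) dx = 460.5.
L_6 = 384.125.
Error = 460.5 − 384.125 = 76.375.

76.375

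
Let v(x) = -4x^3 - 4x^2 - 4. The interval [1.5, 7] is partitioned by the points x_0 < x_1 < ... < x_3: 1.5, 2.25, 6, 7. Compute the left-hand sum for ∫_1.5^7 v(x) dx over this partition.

Subinterval widths: 0.75, 3.75, 1.
Left endpoints: 1.5, 2.25, 6.
v(1.5) = -26.5, v(2.25) = -69.8125, v(6) = -1012.
Sum = Σ Δx_i · v(x_i).
Sum = -1293.671875.

-1293.671875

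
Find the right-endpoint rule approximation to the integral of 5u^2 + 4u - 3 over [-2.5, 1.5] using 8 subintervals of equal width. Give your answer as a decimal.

Δu = (1.5 − (-2.5))/8 = 0.5.
Right endpoints: -2, -1.5, -1, -0.5, 0, 0.5, 1, 1.5.
f(-2) = 9, f(-1.5) = 2.25, f(-1) = -2, f(-0.5) = -3.75, f(0) = -3, f(0.5) = 0.25, f(1) = 6, f(1.5) = 14.25.
Sum = Δu · [f(-2) + f(-1.5) + f(-1) + ...].
Sum = 11.5.

11.5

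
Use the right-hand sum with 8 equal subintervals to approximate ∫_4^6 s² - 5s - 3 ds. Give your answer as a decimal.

-4.0625

Δs = (6 − 4)/8 = 0.25.
Right endpoints: 4.25, 4.5, 4.75, 5, 5.25, 5.5, 5.75, 6.
f(4.25) = -6.1875, f(4.5) = -5.25, f(4.75) = -4.1875, f(5) = -3, f(5.25) = -1.6875, f(5.5) = -0.25, f(5.75) = 1.3125, f(6) = 3.
Sum = Δs · [f(4.25) + f(4.5) + f(4.75) + ...].
Sum = -4.0625.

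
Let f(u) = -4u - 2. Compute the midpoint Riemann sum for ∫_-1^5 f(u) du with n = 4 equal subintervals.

-60

Δu = (5 − (-1))/4 = 1.5.
Midpoints: -0.25, 1.25, 2.75, 4.25.
f(-0.25) = -1, f(1.25) = -7, f(2.75) = -13, f(4.25) = -19.
Sum = Δu · [f(-0.25) + f(1.25) + f(2.75) + f(4.25)].
Sum = -60.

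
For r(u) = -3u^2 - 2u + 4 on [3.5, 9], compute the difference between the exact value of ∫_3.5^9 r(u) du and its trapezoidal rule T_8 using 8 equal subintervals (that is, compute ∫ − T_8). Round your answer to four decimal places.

1.2998

Exact integral: ∫_3.5^9 r(u) du = -732.875.
T_8 ≈ -734.174805.
Error ≈ -732.875 − (-734.174805) ≈ 1.2998.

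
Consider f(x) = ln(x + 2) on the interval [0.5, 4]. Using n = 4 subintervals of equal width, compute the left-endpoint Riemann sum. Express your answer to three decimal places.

Δx = (4 − 0.5)/4 = 0.875.
Left endpoints: 0.5, 1.375, 2.25, 3.125.
f(0.5) ≈ 0.916, f(1.375) ≈ 1.216, f(2.25) ≈ 1.447, f(3.125) ≈ 1.634.
Sum = Δx · [f(0.5) + f(1.375) + f(2.25) + f(3.125)].
Sum ≈ 4.562.

4.562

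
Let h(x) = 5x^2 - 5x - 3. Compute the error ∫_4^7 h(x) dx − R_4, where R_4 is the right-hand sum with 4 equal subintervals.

-57.65625

Exact integral: ∫_4^7 h(x) dx = 373.5.
R_4 = 431.15625.
Error = 373.5 − 431.15625 = -57.65625.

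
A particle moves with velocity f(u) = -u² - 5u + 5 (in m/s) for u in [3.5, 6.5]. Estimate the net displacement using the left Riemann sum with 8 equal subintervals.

Δu = (6.5 − 3.5)/8 = 0.375.
Left endpoints: 3.5, 3.875, 4.25, 4.625, 5, 5.375, 5.75, 6.125.
f(3.5) = -24.75, f(3.875) = -29.390625, f(4.25) = -34.3125, f(4.625) = -39.515625, f(5) = -45, f(5.375) = -50.765625, f(5.75) = -56.8125, f(6.125) = -63.140625.
Sum = Δu · [f(3.5) + f(3.875) + f(4.25) + ...].
Sum = -128.8828125.

-128.8828125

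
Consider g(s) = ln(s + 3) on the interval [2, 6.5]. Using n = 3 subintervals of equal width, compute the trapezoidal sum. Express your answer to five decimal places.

8.82241

Δs = (6.5 − 2)/3 = 1.5.
g(2) ≈ 1.60944, g(3.5) ≈ 1.87180, g(5) ≈ 2.07944, g(6.5) ≈ 2.25129.
T_3 = (Δs/2)·[g(s_0) + 2g(s_1) + 2g(s_2) + g(s_3)].
Sum ≈ 8.82241.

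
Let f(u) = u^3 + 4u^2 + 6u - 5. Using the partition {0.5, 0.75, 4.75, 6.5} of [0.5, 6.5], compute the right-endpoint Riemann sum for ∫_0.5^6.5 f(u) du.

1720.07421875

Subinterval widths: 0.25, 4, 1.75.
Right endpoints: 0.75, 4.75, 6.5.
f(0.75) = 2.171875, f(4.75) = 220.921875, f(6.5) = 477.625.
Sum = Σ Δu_i · f(u_i).
Sum = 1720.07421875.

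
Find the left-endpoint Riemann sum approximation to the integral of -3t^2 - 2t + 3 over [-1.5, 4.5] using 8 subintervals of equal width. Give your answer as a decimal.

-71.4375

Δt = (4.5 − (-1.5))/8 = 0.75.
Left endpoints: -1.5, -0.75, 0, 0.75, 1.5, 2.25, 3, 3.75.
f(-1.5) = -0.75, f(-0.75) = 2.8125, f(0) = 3, f(0.75) = -0.1875, f(1.5) = -6.75, f(2.25) = -16.6875, f(3) = -30, f(3.75) = -46.6875.
Sum = Δt · [f(-1.5) + f(-0.75) + f(0) + ...].
Sum = -71.4375.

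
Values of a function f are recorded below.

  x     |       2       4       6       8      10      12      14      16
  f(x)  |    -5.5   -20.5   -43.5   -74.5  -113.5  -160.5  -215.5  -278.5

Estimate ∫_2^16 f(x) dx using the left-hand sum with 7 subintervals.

Δx = 2.
Sum = 2·[(-5.5) + (-20.5) + (-43.5) + (-74.5) + (-113.5) + (-160.5) + (-215.5)] = -1267.

-1267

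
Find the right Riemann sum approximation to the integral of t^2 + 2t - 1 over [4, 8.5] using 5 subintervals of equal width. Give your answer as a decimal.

265.095

Δt = (8.5 − 4)/5 = 0.9.
Right endpoints: 4.9, 5.8, 6.7, 7.6, 8.5.
f(4.9) = 32.81, f(5.8) = 44.24, f(6.7) = 57.29, f(7.6) = 71.96, f(8.5) = 88.25.
Sum = Δt · [f(4.9) + f(5.8) + f(6.7) + f(7.6) + f(8.5)].
Sum = 265.095.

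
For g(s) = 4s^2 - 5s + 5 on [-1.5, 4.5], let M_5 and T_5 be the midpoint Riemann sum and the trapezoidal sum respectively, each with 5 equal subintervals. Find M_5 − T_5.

-8.64

M_5 = 108.12.
T_5 = 116.76.
M_5 − T_5 = -8.64.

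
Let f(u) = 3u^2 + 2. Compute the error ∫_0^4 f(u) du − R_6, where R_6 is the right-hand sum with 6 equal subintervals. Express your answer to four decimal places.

-16.8889

Exact integral: ∫_0^4 f(u) du = 72.
R_6 ≈ 88.888889.
Error ≈ 72 − 88.888889 ≈ -16.8889.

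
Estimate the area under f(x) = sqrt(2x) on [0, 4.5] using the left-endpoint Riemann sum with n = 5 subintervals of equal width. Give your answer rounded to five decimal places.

Δx = (4.5 − 0)/5 = 0.9.
Left endpoints: 0, 0.9, 1.8, 2.7, 3.6.
f(0) ≈ 0.00000, f(0.9) ≈ 1.34164, f(1.8) ≈ 1.89737, f(2.7) ≈ 2.32379, f(3.6) ≈ 2.68328.
Sum = Δx · [f(0) + f(0.9) + f(1.8) + f(2.7) + f(3.6)].
Sum ≈ 7.42147.

7.42147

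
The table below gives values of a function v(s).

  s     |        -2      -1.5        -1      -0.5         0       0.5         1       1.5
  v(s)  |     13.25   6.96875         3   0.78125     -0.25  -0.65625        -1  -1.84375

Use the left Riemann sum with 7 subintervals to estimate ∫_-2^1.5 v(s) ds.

Δs = 0.5.
Sum = 0.5·[13.25 + 6.96875 + 3 + 0.78125 + (-0.25) + (-0.65625) + (-1)] = 11.046875.

11.046875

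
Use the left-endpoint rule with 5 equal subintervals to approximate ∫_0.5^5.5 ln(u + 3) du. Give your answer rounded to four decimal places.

Δu = (5.5 − 0.5)/5 = 1.
Left endpoints: 0.5, 1.5, 2.5, 3.5, 4.5.
f(0.5) ≈ 1.2528, f(1.5) ≈ 1.5041, f(2.5) ≈ 1.7047, f(3.5) ≈ 1.8718, f(4.5) ≈ 2.0149.
Sum = Δu · [f(0.5) + f(1.5) + f(2.5) + f(3.5) + f(4.5)].
Sum ≈ 8.3483.

8.3483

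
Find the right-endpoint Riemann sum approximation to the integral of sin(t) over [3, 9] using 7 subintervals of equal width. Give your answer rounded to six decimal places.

0.042168

Δt = (9 − 3)/7 = 6/7.
Right endpoints: 27/7, 33/7, 39/7, 45/7, 51/7, 57/7, 9.
f(27/7) ≈ -0.656033, f(33/7) ≈ -0.999998, f(39/7) ≈ -0.653165, f(45/7) ≈ 0.144874, f(51/7) ≈ 0.842835, f(57/7) ≈ 0.958565, f(9) ≈ 0.412118.
Sum = Δt · [f(27/7) + f(33/7) + f(39/7) + ...].
Sum ≈ 0.042168.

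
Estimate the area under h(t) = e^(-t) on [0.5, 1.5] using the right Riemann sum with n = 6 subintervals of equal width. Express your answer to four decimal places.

Δt = (1.5 − 0.5)/6 = 1/6.
Right endpoints: 2/3, 5/6, 1, 7/6, 4/3, 1.5.
h(2/3) ≈ 0.5134, h(5/6) ≈ 0.4346, h(1) ≈ 0.3679, h(7/6) ≈ 0.3114, h(4/3) ≈ 0.2636, h(1.5) ≈ 0.2231.
Sum = Δt · [h(2/3) + h(5/6) + h(1) + ...].
Sum ≈ 0.3523.

0.3523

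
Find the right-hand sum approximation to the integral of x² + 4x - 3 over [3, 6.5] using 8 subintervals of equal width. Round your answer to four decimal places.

Δx = (6.5 − 3)/8 = 0.4375.
Right endpoints: 3.4375, 3.875, 4.3125, 4.75, 5.1875, 5.625, 6.0625, 6.5.
f(3.4375) = 22.56640625, f(3.875) = 27.515625, f(4.3125) = 32.84765625, f(4.75) = 38.5625, f(5.1875) = 44.66015625, f(5.625) = 51.140625, f(6.0625) = 58.00390625, f(6.5) = 65.25.
Sum = Δx · [f(3.4375) + f(3.875) + f(4.3125) + ...].
Sum ≈ 148.9893.

148.9893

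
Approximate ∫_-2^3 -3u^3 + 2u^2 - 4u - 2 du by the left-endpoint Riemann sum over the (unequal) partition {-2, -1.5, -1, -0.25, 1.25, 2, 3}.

Subinterval widths: 0.5, 0.5, 0.75, 1.5, 0.75, 1.
Left endpoints: -2, -1.5, -1, -0.25, 1.25, 2.
f(-2) = 38, f(-1.5) = 18.625, f(-1) = 7, f(-0.25) = -0.828125, f(1.25) = -9.734375, f(2) = -26.
Sum = Σ Δu_i · f(u_i).
Sum = -0.98046875.

-0.98046875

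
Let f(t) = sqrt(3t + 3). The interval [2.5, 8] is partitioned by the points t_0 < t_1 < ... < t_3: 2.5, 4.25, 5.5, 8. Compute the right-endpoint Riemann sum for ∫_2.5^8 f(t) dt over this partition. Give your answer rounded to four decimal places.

Subinterval widths: 1.75, 1.25, 2.5.
Right endpoints: 4.25, 5.5, 8.
f(4.25) ≈ 3.9686, f(5.5) ≈ 4.4159, f(8) ≈ 5.1962.
Sum = Σ Δt_i · f(t_i).
Sum ≈ 25.4553.

25.4553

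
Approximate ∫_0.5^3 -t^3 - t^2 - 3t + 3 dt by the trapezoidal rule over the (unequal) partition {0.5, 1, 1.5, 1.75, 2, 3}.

-36.43359375

Subinterval widths: 0.5, 0.5, 0.25, 0.25, 1.
f(0.5) = 1.125, f(1) = -2, f(1.5) = -7.125, f(1.75) = -10.671875, f(2) = -15, f(3) = -42.
On each subinterval the trapezoid contributes (Δt_i/2)·[f(t_{i-1}) + f(t_i)].
Sum = -36.43359375.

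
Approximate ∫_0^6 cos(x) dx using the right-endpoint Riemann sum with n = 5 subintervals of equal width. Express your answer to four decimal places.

-0.2690

Δx = (6 − 0)/5 = 1.2.
Right endpoints: 1.2, 2.4, 3.6, 4.8, 6.
f(1.2) ≈ 0.3624, f(2.4) ≈ -0.7374, f(3.6) ≈ -0.8968, f(4.8) ≈ 0.0875, f(6) ≈ 0.9602.
Sum = Δx · [f(1.2) + f(2.4) + f(3.6) + f(4.8) + f(6)].
Sum ≈ -0.2690.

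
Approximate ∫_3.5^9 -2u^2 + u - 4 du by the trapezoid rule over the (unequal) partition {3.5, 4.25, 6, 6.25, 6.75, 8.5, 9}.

Subinterval widths: 0.75, 1.75, 0.25, 0.5, 1.75, 0.5.
f(3.5) = -25, f(4.25) = -35.875, f(6) = -70, f(6.25) = -75.875, f(6.75) = -88.375, f(8.5) = -140, f(9) = -157.
On each subinterval the trapezoid contributes (Δu_i/2)·[f(u_{i-1}) + f(u_i)].
Sum = -448.84375.

-448.84375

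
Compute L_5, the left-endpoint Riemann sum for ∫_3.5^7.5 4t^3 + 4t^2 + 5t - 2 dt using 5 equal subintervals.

Δt = (7.5 − 3.5)/5 = 0.8.
Left endpoints: 3.5, 4.3, 5.1, 5.9, 6.7.
f(3.5) = 236, f(4.3) = 411.488, f(5.1) = 658.144, f(5.9) = 988.256, f(6.7) = 1414.112.
Sum = Δt · [f(3.5) + f(4.3) + f(5.1) + f(5.9) + f(6.7)].
Sum = 2966.4.

2966.4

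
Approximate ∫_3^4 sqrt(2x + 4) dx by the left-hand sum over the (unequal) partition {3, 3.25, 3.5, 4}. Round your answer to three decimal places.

Subinterval widths: 0.25, 0.25, 0.5.
Left endpoints: 3, 3.25, 3.5.
f(3) ≈ 3.162, f(3.25) ≈ 3.240, f(3.5) ≈ 3.317.
Sum = Σ Δx_i · f(x_i).
Sum ≈ 3.259.

3.259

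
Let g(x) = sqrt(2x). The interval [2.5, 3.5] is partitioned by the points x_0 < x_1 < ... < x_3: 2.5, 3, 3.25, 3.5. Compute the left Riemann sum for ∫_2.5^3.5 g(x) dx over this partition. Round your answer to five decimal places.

2.36778

Subinterval widths: 0.5, 0.25, 0.25.
Left endpoints: 2.5, 3, 3.25.
g(2.5) ≈ 2.23607, g(3) ≈ 2.44949, g(3.25) ≈ 2.54951.
Sum = Σ Δx_i · g(x_i).
Sum ≈ 2.36778.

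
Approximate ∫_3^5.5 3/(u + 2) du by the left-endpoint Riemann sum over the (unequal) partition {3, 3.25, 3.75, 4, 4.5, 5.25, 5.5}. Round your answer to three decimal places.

Subinterval widths: 0.25, 0.5, 0.25, 0.5, 0.75, 0.25.
Left endpoints: 3, 3.25, 3.75, 4, 4.5, 5.25.
f(3) = 0.6, f(3.25) = 4/7, f(3.75) = 12/23, f(4) = 0.5, f(4.5) = 6/13, f(5.25) = 12/29.
Sum = Σ Δu_i · f(u_i).
Sum ≈ 1.266.

1.266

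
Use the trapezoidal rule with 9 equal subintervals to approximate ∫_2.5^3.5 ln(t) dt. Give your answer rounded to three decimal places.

1.094

Δt = (3.5 − 2.5)/9 = 1/9.
f(2.5) ≈ 0.916, f(47/18) ≈ 0.960, f(49/18) ≈ 1.001, f(17/6) ≈ 1.041, f(53/18) ≈ 1.080, f(55/18) ≈ 1.117, f(19/6) ≈ 1.153, f(59/18) ≈ 1.187, f(61/18) ≈ 1.221, f(3.5) ≈ 1.253.
T_9 = (Δt/2)·[f(t_0) + 2f(t_1) + ... + 2f(t_{8}) + f(t_9)].
Sum ≈ 1.094.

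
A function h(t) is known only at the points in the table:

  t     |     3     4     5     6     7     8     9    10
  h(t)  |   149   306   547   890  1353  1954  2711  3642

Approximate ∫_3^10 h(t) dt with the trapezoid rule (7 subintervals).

Δt = 1.
T_7 = (1/2)·[149 + 2·306 + 2·547 + 2·890 + 2·1353 + 2·1954 + 2·2711 + 3642] = 9656.5.

9656.5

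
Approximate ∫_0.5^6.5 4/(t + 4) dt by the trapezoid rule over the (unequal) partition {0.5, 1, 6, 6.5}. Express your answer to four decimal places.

3.6175

Subinterval widths: 0.5, 5, 0.5.
f(0.5) = 8/9, f(1) = 0.8, f(6) = 0.4, f(6.5) = 8/21.
On each subinterval the trapezoid contributes (Δt_i/2)·[f(t_{i-1}) + f(t_i)].
Sum ≈ 3.6175.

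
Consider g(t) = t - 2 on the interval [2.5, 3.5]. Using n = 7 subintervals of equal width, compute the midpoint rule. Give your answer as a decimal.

Δt = (3.5 − 2.5)/7 = 1/7.
Midpoints: 18/7, 19/7, 20/7, 3, 22/7, 23/7, 24/7.
g(18/7) = 4/7, g(19/7) = 5/7, g(20/7) = 6/7, g(3) = 1, g(22/7) = 8/7, g(23/7) = 9/7, g(24/7) = 10/7.
Sum = Δt · [g(18/7) + g(19/7) + g(20/7) + ...].
Sum = 1.

1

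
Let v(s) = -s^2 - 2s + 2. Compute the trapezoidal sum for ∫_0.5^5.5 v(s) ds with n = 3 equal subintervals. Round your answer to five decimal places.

Δs = (5.5 − 0.5)/3 = 5/3.
v(0.5) = 0.75, v(13/6) = -253/36, v(23/6) = -733/36, v(5.5) = -39.25.
T_3 = (Δs/2)·[v(s_0) + 2v(s_1) + 2v(s_2) + v(s_3)].
Sum ≈ -77.73148.

-77.73148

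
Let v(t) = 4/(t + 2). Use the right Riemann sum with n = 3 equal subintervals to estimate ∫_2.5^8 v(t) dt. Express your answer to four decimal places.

2.7892

Δt = (8 − 2.5)/3 = 11/6.
Right endpoints: 13/3, 37/6, 8.
v(13/3) = 12/19, v(37/6) = 24/49, v(8) = 0.4.
Sum = Δt · [v(13/3) + v(37/6) + v(8)].
Sum ≈ 2.7892.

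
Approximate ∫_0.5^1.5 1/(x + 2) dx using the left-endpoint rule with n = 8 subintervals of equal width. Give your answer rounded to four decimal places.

Δx = (1.5 − 0.5)/8 = 0.125.
Left endpoints: 0.5, 0.625, 0.75, 0.875, 1, 1.125, 1.25, 1.375.
f(0.5) = 0.4, f(0.625) = 8/21, f(0.75) = 4/11, f(0.875) = 8/23, f(1) = 1/3, f(1.125) = 0.32, f(1.25) = 4/13, f(1.375) = 8/27.
Sum = Δx · [f(0.5) + f(0.625) + f(0.75) + ...].
Sum ≈ 0.3437.

0.3437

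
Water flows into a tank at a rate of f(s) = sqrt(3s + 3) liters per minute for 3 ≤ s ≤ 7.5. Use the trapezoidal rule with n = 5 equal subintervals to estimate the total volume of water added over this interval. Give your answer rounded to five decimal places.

19.36850

Δs = (7.5 − 3)/5 = 0.9.
f(3) ≈ 3.46410, f(3.9) ≈ 3.83406, f(4.8) ≈ 4.17133, f(5.7) ≈ 4.48330, f(6.6) ≈ 4.77493, f(7.5) ≈ 5.04975.
T_5 = (Δs/2)·[f(s_0) + 2f(s_1) + ... + 2f(s_{4}) + f(s_5)].
Sum ≈ 19.36850.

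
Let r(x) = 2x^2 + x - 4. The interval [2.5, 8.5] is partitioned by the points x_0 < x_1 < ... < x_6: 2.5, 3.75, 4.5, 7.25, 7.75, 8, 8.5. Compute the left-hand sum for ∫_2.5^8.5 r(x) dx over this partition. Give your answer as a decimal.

Subinterval widths: 1.25, 0.75, 2.75, 0.5, 0.25, 0.5.
Left endpoints: 2.5, 3.75, 4.5, 7.25, 7.75, 8.
r(2.5) = 11, r(3.75) = 27.875, r(4.5) = 41, r(7.25) = 108.375, r(7.75) = 123.875, r(8) = 132.
Sum = Σ Δx_i · r(x_i).
Sum = 298.5625.

298.5625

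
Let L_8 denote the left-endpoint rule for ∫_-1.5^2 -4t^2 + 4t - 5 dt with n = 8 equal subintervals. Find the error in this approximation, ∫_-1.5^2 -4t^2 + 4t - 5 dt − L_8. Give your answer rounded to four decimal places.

Exact integral: ∫_-1.5^2 f(t) dt ≈ -29.166667.
L_8 = -31.14453125.
Error ≈ -29.166667 − (-31.14453125) ≈ 1.9779.

1.9779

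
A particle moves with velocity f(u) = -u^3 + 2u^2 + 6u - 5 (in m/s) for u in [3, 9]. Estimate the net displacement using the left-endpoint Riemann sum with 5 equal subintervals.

-675.84

Δu = (9 − 3)/5 = 1.2.
Left endpoints: 3, 4.2, 5.4, 6.6, 7.8.
f(3) = 4, f(4.2) = -18.608, f(5.4) = -71.744, f(6.6) = -165.776, f(7.8) = -311.072.
Sum = Δu · [f(3) + f(4.2) + f(5.4) + f(6.6) + f(7.8)].
Sum = -675.84.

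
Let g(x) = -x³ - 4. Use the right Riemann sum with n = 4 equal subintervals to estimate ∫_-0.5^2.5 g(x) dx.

Δx = (2.5 − (-0.5))/4 = 0.75.
Right endpoints: 0.25, 1, 1.75, 2.5.
g(0.25) = -4.015625, g(1) = -5, g(1.75) = -9.359375, g(2.5) = -19.625.
Sum = Δx · [g(0.25) + g(1) + g(1.75) + g(2.5)].
Sum = -28.5.

-28.5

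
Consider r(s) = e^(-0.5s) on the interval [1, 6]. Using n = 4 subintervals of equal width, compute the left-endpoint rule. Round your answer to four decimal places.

Δs = (6 − 1)/4 = 1.25.
Left endpoints: 1, 2.25, 3.5, 4.75.
r(1) ≈ 0.6065, r(2.25) ≈ 0.3247, r(3.5) ≈ 0.1738, r(4.75) ≈ 0.0930.
Sum = Δs · [r(1) + r(2.25) + r(3.5) + r(4.75)].
Sum ≈ 1.4975.

1.4975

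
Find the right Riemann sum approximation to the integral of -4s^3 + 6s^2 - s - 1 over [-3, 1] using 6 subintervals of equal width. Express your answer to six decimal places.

Δs = (1 − (-3))/6 = 2/3.
Right endpoints: -7/3, -5/3, -1, -1/3, 1/3, 1.
f(-7/3) = 2290/27, f(-5/3) = 968/27, f(-1) = 10, f(-1/3) = 4/27, f(1/3) = -22/27, f(1) = 0.
Sum = Δs · [f(-7/3) + f(-5/3) + f(-1) + ...].
Sum ≈ 86.666667.

86.666667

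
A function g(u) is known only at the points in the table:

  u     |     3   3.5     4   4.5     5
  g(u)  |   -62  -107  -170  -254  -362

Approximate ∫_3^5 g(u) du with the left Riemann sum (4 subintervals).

-296.5

Δu = 0.5.
Sum = 0.5·[(-62) + (-107) + (-170) + (-254)] = -296.5.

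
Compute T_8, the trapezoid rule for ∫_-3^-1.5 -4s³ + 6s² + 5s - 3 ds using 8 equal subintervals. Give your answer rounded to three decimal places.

Δs = (-1.5 − (-3))/8 = 0.1875.
f(-3) = 144, f(-2.8125) = 122253/1024, f(-2.625) = 97.5703125, f(-2.4375) = 80271/1024, f(-2.25) = 61.6875, f(-2.0625) = 48441/1024, f(-1.875) = 35.0859375, f(-1.6875) = 25467/1024, f(-1.5) = 16.5.
T_8 = (Δs/2)·[f(s_0) + 2f(s_1) + ... + 2f(s_{7}) + f(s_8)].
Sum ≈ 102.103.

102.103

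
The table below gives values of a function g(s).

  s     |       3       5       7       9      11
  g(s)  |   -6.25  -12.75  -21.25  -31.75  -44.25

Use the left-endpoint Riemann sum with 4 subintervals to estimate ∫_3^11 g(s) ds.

Δs = 2.
Sum = 2·[(-6.25) + (-12.75) + (-21.25) + (-31.75)] = -144.

-144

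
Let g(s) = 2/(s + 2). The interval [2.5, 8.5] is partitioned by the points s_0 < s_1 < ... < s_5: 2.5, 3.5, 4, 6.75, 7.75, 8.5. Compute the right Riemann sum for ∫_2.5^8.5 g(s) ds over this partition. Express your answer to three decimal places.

Subinterval widths: 1, 0.5, 2.75, 1, 0.75.
Right endpoints: 3.5, 4, 6.75, 7.75, 8.5.
g(3.5) = 4/11, g(4) = 1/3, g(6.75) = 8/35, g(7.75) = 8/39, g(8.5) = 4/21.
Sum = Σ Δs_i · g(s_i).
Sum ≈ 1.507.

1.507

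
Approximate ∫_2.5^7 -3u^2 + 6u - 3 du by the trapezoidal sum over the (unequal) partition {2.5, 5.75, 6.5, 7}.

Subinterval widths: 3.25, 0.75, 0.5.
f(2.5) = -6.75, f(5.75) = -67.6875, f(6.5) = -90.75, f(7) = -108.
On each subinterval the trapezoid contributes (Δu_i/2)·[f(u_{i-1}) + f(u_i)].
Sum = -230.0625.

-230.0625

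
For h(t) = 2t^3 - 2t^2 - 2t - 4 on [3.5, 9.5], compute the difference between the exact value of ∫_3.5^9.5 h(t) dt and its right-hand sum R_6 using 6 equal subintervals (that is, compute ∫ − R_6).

-767.5

Exact integral: ∫_3.5^9.5 h(t) dt = 3352.5.
R_6 = 4120.
Error = 3352.5 − 4120 = -767.5.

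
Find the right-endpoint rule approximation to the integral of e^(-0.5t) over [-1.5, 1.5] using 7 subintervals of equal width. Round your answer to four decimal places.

2.9494

Δt = (1.5 − (-1.5))/7 = 3/7.
Right endpoints: -15/14, -9/14, -3/14, 3/14, 9/14, 15/14, 1.5.
f(-15/14) ≈ 1.7087, f(-9/14) ≈ 1.3791, f(-3/14) ≈ 1.1131, f(3/14) ≈ 0.8984, f(9/14) ≈ 0.7251, f(15/14) ≈ 0.5853, f(1.5) ≈ 0.4724.
Sum = Δt · [f(-15/14) + f(-9/14) + f(-3/14) + ...].
Sum ≈ 2.9494.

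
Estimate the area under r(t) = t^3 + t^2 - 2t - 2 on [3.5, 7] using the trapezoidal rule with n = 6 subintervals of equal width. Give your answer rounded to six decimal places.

Δt = (7 − 3.5)/6 = 7/12.
r(3.5) = 46.125, r(49/12) = 128893/1728, r(14/3) = 3026/27, r(5.25) = 159.765625, r(35/6) = 47273/216, r(77/12) = 502049/1728, r(7) = 376.
T_6 = (Δt/2)·[r(t_0) + 2r(t_1) + ... + 2r(t_{5}) + r(t_6)].
Sum ≈ 622.350839.

622.350839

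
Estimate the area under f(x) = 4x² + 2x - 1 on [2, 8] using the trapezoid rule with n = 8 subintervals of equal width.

Δx = (8 − 2)/8 = 0.75.
f(2) = 19, f(2.75) = 34.75, f(3.5) = 55, f(4.25) = 79.75, f(5) = 109, f(5.75) = 142.75, f(6.5) = 181, f(7.25) = 223.75, f(8) = 271.
T_8 = (Δx/2)·[f(x_0) + 2f(x_1) + ... + 2f(x_{7}) + f(x_8)].
Sum = 728.25.

728.25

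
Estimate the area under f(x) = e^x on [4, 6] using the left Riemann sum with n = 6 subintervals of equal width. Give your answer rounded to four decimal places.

293.9162

Δx = (6 − 4)/6 = 1/3.
Left endpoints: 4, 13/3, 14/3, 5, 16/3, 17/3.
f(4) ≈ 54.5982, f(13/3) ≈ 76.1979, f(14/3) ≈ 106.3427, f(5) ≈ 148.4132, f(16/3) ≈ 207.1272, f(17/3) ≈ 289.0694.
Sum = Δx · [f(4) + f(13/3) + f(14/3) + ...].
Sum ≈ 293.9162.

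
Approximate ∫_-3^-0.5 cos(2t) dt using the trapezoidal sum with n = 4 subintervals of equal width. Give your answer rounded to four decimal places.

Δt = (-0.5 − (-3))/4 = 0.625.
f(-3) ≈ 0.9602, f(-2.375) ≈ 0.0376, f(-1.75) ≈ -0.9365, f(-1.125) ≈ -0.6282, f(-0.5) ≈ 0.5403.
T_4 = (Δt/2)·[f(t_0) + 2f(t_1) + 2f(t_2) + 2f(t_3) + f(t_4)].
Sum ≈ -0.4855.

-0.4855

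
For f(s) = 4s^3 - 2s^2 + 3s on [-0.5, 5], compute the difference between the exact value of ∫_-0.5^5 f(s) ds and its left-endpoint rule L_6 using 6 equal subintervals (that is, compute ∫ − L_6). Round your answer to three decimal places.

195.014

Exact integral: ∫_-0.5^5 f(s) ds ≈ 578.64583.
L_6 ≈ 383.63137.
Error ≈ 578.64583 − 383.63137 ≈ 195.014.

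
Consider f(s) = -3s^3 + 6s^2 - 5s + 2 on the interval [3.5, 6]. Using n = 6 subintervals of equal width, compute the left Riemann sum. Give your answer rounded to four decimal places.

-489.1168

Δs = (6 − 3.5)/6 = 5/12.
Left endpoints: 3.5, 47/12, 13/3, 4.75, 31/6, 67/12.
f(3.5) = -70.625, f(47/12) = -60935/576, f(13/3) = -1360/9, f(4.75) = -207.890625, f(31/6) = -19975/72, f(67/12) = -207955/576.
Sum = Δs · [f(3.5) + f(47/12) + f(13/3) + ...].
Sum ≈ -489.1168.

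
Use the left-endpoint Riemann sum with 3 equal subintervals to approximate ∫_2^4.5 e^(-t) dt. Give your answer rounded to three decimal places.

0.183

Δt = (4.5 − 2)/3 = 5/6.
Left endpoints: 2, 17/6, 11/3.
f(2) ≈ 0.135, f(17/6) ≈ 0.059, f(11/3) ≈ 0.026.
Sum = Δt · [f(2) + f(17/6) + f(11/3)].
Sum ≈ 0.183.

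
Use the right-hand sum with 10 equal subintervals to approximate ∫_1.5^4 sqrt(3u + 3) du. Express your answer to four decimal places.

Δu = (4 − 1.5)/10 = 0.25.
Right endpoints: 1.75, 2, 2.25, 2.5, 2.75, 3, 3.25, 3.5, 3.75, 4.
f(1.75) ≈ 2.8723, f(2) ≈ 3.0000, f(2.25) ≈ 3.1225, f(2.5) ≈ 3.2404, f(2.75) ≈ 3.3541, f(3) ≈ 3.4641, f(3.25) ≈ 3.5707, f(3.5) ≈ 3.6742, f(3.75) ≈ 3.7749, f(4) ≈ 3.8730.
Sum = Δu · [f(1.75) + f(2) + f(2.25) + ...].
Sum ≈ 8.4866.

8.4866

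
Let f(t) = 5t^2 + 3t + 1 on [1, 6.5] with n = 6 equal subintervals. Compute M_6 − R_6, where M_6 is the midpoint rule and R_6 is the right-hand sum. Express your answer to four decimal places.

M_6 ≈ 521.491030.
R_6 ≈ 629.361690.
M_6 − R_6 ≈ -107.8707.

-107.8707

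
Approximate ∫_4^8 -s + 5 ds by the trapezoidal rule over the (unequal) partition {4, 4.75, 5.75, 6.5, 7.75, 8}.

Subinterval widths: 0.75, 1, 0.75, 1.25, 0.25.
f(4) = 1, f(4.75) = 0.25, f(5.75) = -0.75, f(6.5) = -1.5, f(7.75) = -2.75, f(8) = -3.
On each subinterval the trapezoid contributes (Δs_i/2)·[f(s_{i-1}) + f(s_i)].
Sum = -4.

-4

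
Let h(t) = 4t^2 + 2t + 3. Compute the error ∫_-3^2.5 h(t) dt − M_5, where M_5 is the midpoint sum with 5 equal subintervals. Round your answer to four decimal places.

Exact integral: ∫_-3^2.5 h(t) dt ≈ 70.583333.
M_5 = 68.365.
Error ≈ 70.583333 − 68.365 ≈ 2.2183.

2.2183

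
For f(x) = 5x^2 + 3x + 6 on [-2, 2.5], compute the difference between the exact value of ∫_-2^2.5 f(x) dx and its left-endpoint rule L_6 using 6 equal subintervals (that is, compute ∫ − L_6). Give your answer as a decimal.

7.171875

Exact integral: ∫_-2^2.5 f(x) dx = 69.75.
L_6 = 62.578125.
Error = 69.75 − 62.578125 = 7.171875.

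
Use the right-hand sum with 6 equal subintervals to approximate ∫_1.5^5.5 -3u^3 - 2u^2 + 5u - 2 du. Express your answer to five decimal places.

-914.09259

Δu = (5.5 − 1.5)/6 = 2/3.
Right endpoints: 13/6, 17/6, 3.5, 25/6, 29/6, 5.5.
f(13/6) = -2237/72, f(17/6) = -72.125, f(3.5) = -137.625, f(25/6) = -16769/72, f(29/6) = -8719/24, f(5.5) = -534.125.
Sum = Δu · [f(13/6) + f(17/6) + f(3.5) + ...].
Sum ≈ -914.09259.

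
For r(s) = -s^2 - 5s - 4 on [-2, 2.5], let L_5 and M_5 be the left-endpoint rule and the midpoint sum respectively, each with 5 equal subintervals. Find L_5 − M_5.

10.22625

L_5 = -20.97.
M_5 = -31.19625.
L_5 − M_5 = 10.22625.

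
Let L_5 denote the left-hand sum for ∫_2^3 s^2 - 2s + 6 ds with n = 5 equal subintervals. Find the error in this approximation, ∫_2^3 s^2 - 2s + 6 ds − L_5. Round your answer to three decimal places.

Exact integral: ∫_2^3 f(s) ds ≈ 7.33333.
L_5 = 7.04.
Error ≈ 7.33333 − 7.04 ≈ 0.293.

0.293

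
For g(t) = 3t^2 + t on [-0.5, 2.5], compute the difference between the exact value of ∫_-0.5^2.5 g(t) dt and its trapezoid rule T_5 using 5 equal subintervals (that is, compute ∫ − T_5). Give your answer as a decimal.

Exact integral: ∫_-0.5^2.5 g(t) dt = 18.75.
T_5 = 19.29.
Error = 18.75 − 19.29 = -0.54.

-0.54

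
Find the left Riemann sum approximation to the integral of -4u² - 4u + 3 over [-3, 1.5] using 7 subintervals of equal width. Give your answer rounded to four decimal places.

Δu = (1.5 − (-3))/7 = 9/14.
Left endpoints: -3, -33/14, -12/7, -15/14, -3/7, 3/14, 6/7.
f(-3) = -21, f(-33/14) = -480/49, f(-12/7) = -93/49, f(-15/14) = 132/49, f(-3/7) = 195/49, f(3/14) = 96/49, f(6/7) = -165/49.
Sum = Δu · [f(-3) + f(-33/14) + f(-12/7) + ...].
Sum ≈ -17.6327.

-17.6327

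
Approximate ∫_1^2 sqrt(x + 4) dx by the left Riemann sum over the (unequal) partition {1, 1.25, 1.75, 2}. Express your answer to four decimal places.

2.3041

Subinterval widths: 0.25, 0.5, 0.25.
Left endpoints: 1, 1.25, 1.75.
f(1) ≈ 2.2361, f(1.25) ≈ 2.2913, f(1.75) ≈ 2.3979.
Sum = Σ Δx_i · f(x_i).
Sum ≈ 2.3041.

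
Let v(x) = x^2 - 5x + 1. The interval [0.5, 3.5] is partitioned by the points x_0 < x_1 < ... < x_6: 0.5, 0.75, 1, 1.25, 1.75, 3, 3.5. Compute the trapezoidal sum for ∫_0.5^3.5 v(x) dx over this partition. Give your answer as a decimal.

-12.375

Subinterval widths: 0.25, 0.25, 0.25, 0.5, 1.25, 0.5.
v(0.5) = -1.25, v(0.75) = -2.1875, v(1) = -3, v(1.25) = -3.6875, v(1.75) = -4.6875, v(3) = -5, v(3.5) = -4.25.
On each subinterval the trapezoid contributes (Δx_i/2)·[v(x_{i-1}) + v(x_i)].
Sum = -12.375.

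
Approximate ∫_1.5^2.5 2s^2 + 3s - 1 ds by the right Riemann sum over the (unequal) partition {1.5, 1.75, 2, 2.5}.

15.34375

Subinterval widths: 0.25, 0.25, 0.5.
Right endpoints: 1.75, 2, 2.5.
f(1.75) = 10.375, f(2) = 13, f(2.5) = 19.
Sum = Σ Δs_i · f(s_i).
Sum = 15.34375.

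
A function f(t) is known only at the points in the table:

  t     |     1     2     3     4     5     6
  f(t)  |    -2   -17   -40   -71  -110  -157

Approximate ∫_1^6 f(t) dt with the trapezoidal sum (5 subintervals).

Δt = 1.
T_5 = (1/2)·[(-2) + 2·(-17) + 2·(-40) + 2·(-71) + 2·(-110) + (-157)] = -317.5.

-317.5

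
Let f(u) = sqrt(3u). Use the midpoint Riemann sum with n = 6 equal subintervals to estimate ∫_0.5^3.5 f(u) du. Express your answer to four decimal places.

Δu = (3.5 − 0.5)/6 = 0.5.
Midpoints: 0.75, 1.25, 1.75, 2.25, 2.75, 3.25.
f(0.75) ≈ 1.5000, f(1.25) ≈ 1.9365, f(1.75) ≈ 2.2913, f(2.25) ≈ 2.5981, f(2.75) ≈ 2.8723, f(3.25) ≈ 3.1225.
Sum = Δu · [f(0.75) + f(1.25) + f(1.75) + ...].
Sum ≈ 7.1603.

7.1603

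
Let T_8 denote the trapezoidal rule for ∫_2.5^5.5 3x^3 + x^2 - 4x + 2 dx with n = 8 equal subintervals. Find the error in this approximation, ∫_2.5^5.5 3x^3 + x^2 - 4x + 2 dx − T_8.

-2.6015625

Exact integral: ∫_2.5^5.5 f(x) dx = 665.25.
T_8 = 667.8515625.
Error = 665.25 − 667.8515625 = -2.6015625.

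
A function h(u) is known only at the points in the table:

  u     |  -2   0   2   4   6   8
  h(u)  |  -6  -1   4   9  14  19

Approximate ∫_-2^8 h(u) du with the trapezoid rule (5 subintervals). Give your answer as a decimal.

65

Δu = 2.
T_5 = (2/2)·[(-6) + 2·(-1) + 2·4 + 2·9 + 2·14 + 19] = 65.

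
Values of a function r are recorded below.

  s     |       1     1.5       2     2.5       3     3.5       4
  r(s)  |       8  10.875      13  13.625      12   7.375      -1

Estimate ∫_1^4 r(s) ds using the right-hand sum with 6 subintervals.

27.9375

Δs = 0.5.
Sum = 0.5·[10.875 + 13 + 13.625 + 12 + 7.375 + (-1)] = 27.9375.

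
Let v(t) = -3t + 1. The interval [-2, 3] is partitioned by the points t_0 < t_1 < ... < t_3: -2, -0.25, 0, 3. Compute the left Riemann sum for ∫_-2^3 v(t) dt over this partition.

15.6875

Subinterval widths: 1.75, 0.25, 3.
Left endpoints: -2, -0.25, 0.
v(-2) = 7, v(-0.25) = 1.75, v(0) = 1.
Sum = Σ Δt_i · v(t_i).
Sum = 15.6875.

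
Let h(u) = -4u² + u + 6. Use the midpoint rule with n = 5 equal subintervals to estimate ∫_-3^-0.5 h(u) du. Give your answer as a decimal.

Δu = (-0.5 − (-3))/5 = 0.5.
Midpoints: -2.75, -2.25, -1.75, -1.25, -0.75.
h(-2.75) = -27, h(-2.25) = -16.5, h(-1.75) = -8, h(-1.25) = -1.5, h(-0.75) = 3.
Sum = Δu · [h(-2.75) + h(-2.25) + h(-1.75) + h(-1.25) + h(-0.75)].
Sum = -25.

-25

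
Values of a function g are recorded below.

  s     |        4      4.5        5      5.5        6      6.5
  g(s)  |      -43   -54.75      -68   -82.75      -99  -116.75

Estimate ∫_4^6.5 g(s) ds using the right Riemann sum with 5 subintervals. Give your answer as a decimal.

Δs = 0.5.
Sum = 0.5·[(-54.75) + (-68) + (-82.75) + (-99) + (-116.75)] = -210.625.

-210.625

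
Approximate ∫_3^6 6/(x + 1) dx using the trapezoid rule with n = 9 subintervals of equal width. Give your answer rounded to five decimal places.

3.36003

Δx = (6 − 3)/9 = 1/3.
f(3) = 1.5, f(10/3) = 18/13, f(11/3) = 9/7, f(4) = 1.2, f(13/3) = 1.125, f(14/3) = 18/17, f(5) = 1, f(16/3) = 18/19, f(17/3) = 0.9, f(6) = 6/7.
T_9 = (Δx/2)·[f(x_0) + 2f(x_1) + ... + 2f(x_{8}) + f(x_9)].
Sum ≈ 3.36003.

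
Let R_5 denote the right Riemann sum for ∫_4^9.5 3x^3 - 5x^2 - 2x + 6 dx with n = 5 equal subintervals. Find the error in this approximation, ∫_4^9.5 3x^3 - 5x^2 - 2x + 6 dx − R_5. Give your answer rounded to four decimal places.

-1160.6673

Exact integral: ∫_4^9.5 f(x) dx ≈ 4553.255208.
R_5 = 5713.9225.
Error ≈ 4553.255208 − 5713.9225 ≈ -1160.6673.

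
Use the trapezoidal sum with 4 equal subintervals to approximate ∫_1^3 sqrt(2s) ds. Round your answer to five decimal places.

Δs = (3 − 1)/4 = 0.5.
f(1) ≈ 1.41421, f(1.5) ≈ 1.73205, f(2) ≈ 2.00000, f(2.5) ≈ 2.23607, f(3) ≈ 2.44949.
T_4 = (Δs/2)·[f(s_0) + 2f(s_1) + 2f(s_2) + 2f(s_3) + f(s_4)].
Sum ≈ 3.94999.

3.94999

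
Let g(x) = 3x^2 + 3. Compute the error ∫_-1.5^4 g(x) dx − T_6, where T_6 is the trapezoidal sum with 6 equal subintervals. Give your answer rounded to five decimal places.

-2.31076

Exact integral: ∫_-1.5^4 g(x) dx = 83.875.
T_6 ≈ 86.1857639.
Error ≈ 83.875 − 86.1857639 ≈ -2.31076.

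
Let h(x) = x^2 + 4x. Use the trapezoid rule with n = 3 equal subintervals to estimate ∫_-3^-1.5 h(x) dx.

-5.5625

Δx = (-1.5 − (-3))/3 = 0.5.
h(-3) = -3, h(-2.5) = -3.75, h(-2) = -4, h(-1.5) = -3.75.
T_3 = (Δx/2)·[h(x_0) + 2h(x_1) + 2h(x_2) + h(x_3)].
Sum = -5.5625.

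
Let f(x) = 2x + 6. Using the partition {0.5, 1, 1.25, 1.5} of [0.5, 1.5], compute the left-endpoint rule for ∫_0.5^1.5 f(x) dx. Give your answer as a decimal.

7.625

Subinterval widths: 0.5, 0.25, 0.25.
Left endpoints: 0.5, 1, 1.25.
f(0.5) = 7, f(1) = 8, f(1.25) = 8.5.
Sum = Σ Δx_i · f(x_i).
Sum = 7.625.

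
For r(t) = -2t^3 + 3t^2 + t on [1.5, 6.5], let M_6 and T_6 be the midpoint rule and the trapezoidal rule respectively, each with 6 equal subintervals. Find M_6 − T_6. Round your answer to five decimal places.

M_6 ≈ -592.6736111.
T_6 ≈ -610.9027778.
M_6 − T_6 ≈ 18.22917.

18.22917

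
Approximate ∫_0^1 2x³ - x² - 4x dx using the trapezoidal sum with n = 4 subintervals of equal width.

-1.8125

Δx = (1 − 0)/4 = 0.25.
f(0) = 0, f(0.25) = -1.03125, f(0.5) = -2, f(0.75) = -2.71875, f(1) = -3.
T_4 = (Δx/2)·[f(x_0) + 2f(x_1) + 2f(x_2) + 2f(x_3) + f(x_4)].
Sum = -1.8125.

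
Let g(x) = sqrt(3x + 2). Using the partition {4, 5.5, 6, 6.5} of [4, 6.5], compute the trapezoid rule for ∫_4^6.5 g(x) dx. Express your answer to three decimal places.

Subinterval widths: 1.5, 0.5, 0.5.
g(4) ≈ 3.742, g(5.5) ≈ 4.301, g(6) ≈ 4.472, g(6.5) ≈ 4.637.
On each subinterval the trapezoid contributes (Δx_i/2)·[g(x_{i-1}) + g(x_i)].
Sum ≈ 10.503.

10.503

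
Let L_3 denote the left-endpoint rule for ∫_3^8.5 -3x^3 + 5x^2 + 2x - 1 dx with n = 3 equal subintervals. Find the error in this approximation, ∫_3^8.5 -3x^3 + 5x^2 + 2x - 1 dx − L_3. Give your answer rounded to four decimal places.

-1170.5770

Exact integral: ∫_3^8.5 f(x) dx ≈ -2818.005208.
L_3 ≈ -1647.428241.
Error ≈ -2818.005208 − (-1647.428241) ≈ -1170.5770.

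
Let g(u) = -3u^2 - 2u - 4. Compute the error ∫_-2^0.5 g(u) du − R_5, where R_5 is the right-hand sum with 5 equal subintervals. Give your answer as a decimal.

-1.25

Exact integral: ∫_-2^0.5 g(u) du = -14.375.
R_5 = -13.125.
Error = -14.375 − (-13.125) = -1.25.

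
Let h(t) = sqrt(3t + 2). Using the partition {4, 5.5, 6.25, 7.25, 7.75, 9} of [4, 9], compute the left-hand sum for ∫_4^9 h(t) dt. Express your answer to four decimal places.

Subinterval widths: 1.5, 0.75, 1, 0.5, 1.25.
Left endpoints: 4, 5.5, 6.25, 7.25, 7.75.
h(4) ≈ 3.7417, h(5.5) ≈ 4.3012, h(6.25) ≈ 4.5552, h(7.25) ≈ 4.8734, h(7.75) ≈ 5.0249.
Sum = Σ Δt_i · h(t_i).
Sum ≈ 22.1114.

22.1114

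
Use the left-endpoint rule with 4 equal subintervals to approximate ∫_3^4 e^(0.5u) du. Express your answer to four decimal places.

5.4589

Δu = (4 − 3)/4 = 0.25.
Left endpoints: 3, 3.25, 3.5, 3.75.
f(3) ≈ 4.4817, f(3.25) ≈ 5.0784, f(3.5) ≈ 5.7546, f(3.75) ≈ 6.5208.
Sum = Δu · [f(3) + f(3.25) + f(3.5) + f(3.75)].
Sum ≈ 5.4589.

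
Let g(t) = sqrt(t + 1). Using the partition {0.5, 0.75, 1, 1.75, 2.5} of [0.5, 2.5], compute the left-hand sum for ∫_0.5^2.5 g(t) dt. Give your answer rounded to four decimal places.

Subinterval widths: 0.25, 0.25, 0.75, 0.75.
Left endpoints: 0.5, 0.75, 1, 1.75.
g(0.5) ≈ 1.2247, g(0.75) ≈ 1.3229, g(1) ≈ 1.4142, g(1.75) ≈ 1.6583.
Sum = Σ Δt_i · g(t_i).
Sum ≈ 2.9413.

2.9413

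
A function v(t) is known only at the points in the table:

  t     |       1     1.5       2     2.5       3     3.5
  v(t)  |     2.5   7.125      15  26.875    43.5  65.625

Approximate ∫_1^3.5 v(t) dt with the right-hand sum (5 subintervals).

79.0625

Δt = 0.5.
Sum = 0.5·[7.125 + 15 + 26.875 + 43.5 + 65.625] = 79.0625.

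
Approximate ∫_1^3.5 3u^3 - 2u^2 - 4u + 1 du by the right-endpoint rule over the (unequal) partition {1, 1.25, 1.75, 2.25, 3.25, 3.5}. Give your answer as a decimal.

102.32421875

Subinterval widths: 0.25, 0.5, 0.5, 1, 0.25.
Right endpoints: 1.25, 1.75, 2.25, 3.25, 3.5.
f(1.25) = -1.265625, f(1.75) = 3.953125, f(2.25) = 16.046875, f(3.25) = 69.859375, f(3.5) = 91.125.
Sum = Σ Δu_i · f(u_i).
Sum = 102.32421875.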